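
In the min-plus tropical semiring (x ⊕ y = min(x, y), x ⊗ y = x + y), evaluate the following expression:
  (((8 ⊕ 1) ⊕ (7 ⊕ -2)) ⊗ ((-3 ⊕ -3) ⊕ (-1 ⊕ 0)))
(((8 ⊕ 1) ⊕ (7 ⊕ -2)) ⊗ ((-3 ⊕ -3) ⊕ (-1 ⊕ 0))) = -5

Expand innermost to outermost. Recall ⊕ takes the minimum of its arguments and ⊗ takes their sum. Working out the expression (((8 ⊕ 1) ⊕ (7 ⊕ -2)) ⊗ ((-3 ⊕ -3) ⊕ (-1 ⊕ 0))) gives -5.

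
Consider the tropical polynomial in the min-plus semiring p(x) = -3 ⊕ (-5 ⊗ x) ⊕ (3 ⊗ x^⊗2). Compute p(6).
p(6) = -3

A tropical monomial a ⊗ x^⊗i evaluates to a + i · x. Evaluating each term at x = 6:
  Term 0 contributes -3 + 0 · 6 = -3
  Term 1 contributes -5 + 1 · 6 = 1
  Term 2 contributes 3 + 2 · 6 = 15
p(6) = ⊕ of these = min[-3, 1, 15] = -3.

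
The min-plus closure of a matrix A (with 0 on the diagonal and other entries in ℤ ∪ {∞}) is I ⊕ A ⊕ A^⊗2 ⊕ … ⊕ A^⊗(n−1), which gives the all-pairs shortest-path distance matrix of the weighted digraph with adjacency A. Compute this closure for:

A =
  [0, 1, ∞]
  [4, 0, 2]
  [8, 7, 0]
Closure =
  [0, 1, 3]
  [4, 0, 2]
  [8, 7, 0]

This is the Floyd-Warshall all-pairs shortest-path computation. For each intermediate vertex k = 0, 1, …, 2, update dist[i][j] ← min(dist[i][j], dist[i][k] + dist[k][j]). The final matrix gives, for each (i, j), the minimum total weight of any directed path from i to j (possibly empty when i = j).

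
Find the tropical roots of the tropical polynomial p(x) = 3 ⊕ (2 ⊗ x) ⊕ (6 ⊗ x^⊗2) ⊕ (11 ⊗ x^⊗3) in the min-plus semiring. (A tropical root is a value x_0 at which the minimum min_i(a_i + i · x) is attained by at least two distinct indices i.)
Roots: {-5, -4, 1}

Each tropical root is a break point of the lower envelope of the lines y = a_i + i · x (there are 4 lines, with slopes 0, 1, ..., 3). Only the lines that attain the minimum somewhere contribute to roots; other lines are dominated. Here the surviving (envelope) indices are i = 3, i = 2, i = 1, i = 0.
Intersections between consecutive envelope lines give the roots: for adjacent envelope indices i < j the intersection is x = (a_i − a_j) / (j − i). Reading off the sorted break points: {-5, -4, 1}.
Verification: at each break x_0, at least two indices attain the minimum of min_i(a_i + i · x_0).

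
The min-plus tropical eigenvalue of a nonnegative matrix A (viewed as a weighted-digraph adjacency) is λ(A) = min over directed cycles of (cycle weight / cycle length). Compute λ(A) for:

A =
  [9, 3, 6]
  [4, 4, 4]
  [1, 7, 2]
λ(A) = 2

Enumerate directed cycles and compute their means (weight / length). Sample:
  cycle 0 → 0: weight = 9, length = 1, mean = 9/1 ≈ 9.000
  cycle 1 → 1: weight = 4, length = 1, mean = 4/1 ≈ 4.000
  cycle 2 → 2: weight = 2, length = 1, mean = 2/1 ≈ 2.000
  cycle 0 → 1 → 0: weight = 7, length = 2, mean = 7/2 ≈ 3.500
  cycle 0 → 2 → 0: weight = 7, length = 2, mean = 7/2 ≈ 3.500
  cycle 1 → 0 → 1: weight = 7, length = 2, mean = 7/2 ≈ 3.500
Minimum mean = 2.000, attained e.g. along the cycle 2 → 2 with weight 2 and length 1. So λ(A) = 2/1 = 2.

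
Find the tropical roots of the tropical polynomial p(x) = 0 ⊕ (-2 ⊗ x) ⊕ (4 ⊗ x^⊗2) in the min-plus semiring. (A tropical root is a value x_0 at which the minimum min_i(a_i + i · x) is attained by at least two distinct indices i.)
Roots: {-6, 2}

Each tropical root is a break point of the lower envelope of the lines y = a_i + i · x (there are 3 lines, with slopes 0, 1, ..., 2). Only the lines that attain the minimum somewhere contribute to roots; other lines are dominated. Here the surviving (envelope) indices are i = 2, i = 1, i = 0.
Intersections between consecutive envelope lines give the roots: for adjacent envelope indices i < j the intersection is x = (a_i − a_j) / (j − i). Reading off the sorted break points: {-6, 2}.
Verification: at each break x_0, at least two indices attain the minimum of min_i(a_i + i · x_0).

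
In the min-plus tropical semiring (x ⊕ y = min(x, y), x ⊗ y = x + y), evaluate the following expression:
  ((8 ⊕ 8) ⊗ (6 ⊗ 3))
((8 ⊕ 8) ⊗ (6 ⊗ 3)) = 17

Expand innermost to outermost. Recall ⊕ takes the minimum of its arguments and ⊗ takes their sum. Working out the expression ((8 ⊕ 8) ⊗ (6 ⊗ 3)) gives 17.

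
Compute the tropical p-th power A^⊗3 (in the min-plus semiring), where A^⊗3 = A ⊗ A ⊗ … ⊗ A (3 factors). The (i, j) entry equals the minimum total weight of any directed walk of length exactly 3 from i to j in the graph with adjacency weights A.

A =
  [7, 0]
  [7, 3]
A^⊗3 =
  [10, 6]
  [13, 9]

Each entry (A^⊗3)_ij equals the minimum over all length-3 walks i = v_0 → v_1 → … → v_3 = j of Σ_t A[v_t][v_{t+1}]. For example, for (i, j) = (0, 1) we minimise over 4 possible intermediate vertex sequences; the minimum is 6, attained along the walk 0 → 1 → 1 → 1.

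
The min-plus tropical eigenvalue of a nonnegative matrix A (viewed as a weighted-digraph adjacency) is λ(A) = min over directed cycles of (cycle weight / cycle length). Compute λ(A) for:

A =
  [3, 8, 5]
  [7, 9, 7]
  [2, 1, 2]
λ(A) = 2

Enumerate directed cycles and compute their means (weight / length). Sample:
  cycle 0 → 0: weight = 3, length = 1, mean = 3/1 ≈ 3.000
  cycle 1 → 1: weight = 9, length = 1, mean = 9/1 ≈ 9.000
  cycle 2 → 2: weight = 2, length = 1, mean = 2/1 ≈ 2.000
  cycle 0 → 1 → 0: weight = 15, length = 2, mean = 15/2 ≈ 7.500
  cycle 0 → 2 → 0: weight = 7, length = 2, mean = 7/2 ≈ 3.500
  cycle 1 → 0 → 1: weight = 15, length = 2, mean = 15/2 ≈ 7.500
Minimum mean = 2.000, attained e.g. along the cycle 2 → 2 with weight 2 and length 1. So λ(A) = 2/1 = 2.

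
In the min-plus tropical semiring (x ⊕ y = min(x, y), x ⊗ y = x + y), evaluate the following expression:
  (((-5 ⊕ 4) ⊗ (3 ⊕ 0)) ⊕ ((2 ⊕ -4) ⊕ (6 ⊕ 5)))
(((-5 ⊕ 4) ⊗ (3 ⊕ 0)) ⊕ ((2 ⊕ -4) ⊕ (6 ⊕ 5))) = -5

Expand innermost to outermost. Recall ⊕ takes the minimum of its arguments and ⊗ takes their sum. Working out the expression (((-5 ⊕ 4) ⊗ (3 ⊕ 0)) ⊕ ((2 ⊕ -4) ⊕ (6 ⊕ 5))) gives -5.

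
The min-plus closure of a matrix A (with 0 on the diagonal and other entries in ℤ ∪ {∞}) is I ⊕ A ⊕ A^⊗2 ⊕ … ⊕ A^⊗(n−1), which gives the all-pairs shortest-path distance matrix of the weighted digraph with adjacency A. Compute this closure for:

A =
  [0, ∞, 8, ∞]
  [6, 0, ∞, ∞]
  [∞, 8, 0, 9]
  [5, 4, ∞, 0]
Closure =
  [0, 16, 8, 17]
  [6, 0, 14, 23]
  [14, 8, 0, 9]
  [5, 4, 13, 0]

This is the Floyd-Warshall all-pairs shortest-path computation. For each intermediate vertex k = 0, 1, …, 3, update dist[i][j] ← min(dist[i][j], dist[i][k] + dist[k][j]). The final matrix gives, for each (i, j), the minimum total weight of any directed path from i to j (possibly empty when i = j).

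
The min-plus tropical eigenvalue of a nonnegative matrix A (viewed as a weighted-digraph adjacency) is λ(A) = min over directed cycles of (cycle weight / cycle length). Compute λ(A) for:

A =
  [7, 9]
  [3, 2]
λ(A) = 2

Enumerate directed cycles and compute their means (weight / length). Sample:
  cycle 0 → 0: weight = 7, length = 1, mean = 7/1 ≈ 7.000
  cycle 1 → 1: weight = 2, length = 1, mean = 2/1 ≈ 2.000
  cycle 0 → 1 → 0: weight = 12, length = 2, mean = 12/2 ≈ 6.000
  cycle 1 → 0 → 1: weight = 12, length = 2, mean = 12/2 ≈ 6.000
Minimum mean = 2.000, attained e.g. along the cycle 1 → 1 with weight 2 and length 1. So λ(A) = 2/1 = 2.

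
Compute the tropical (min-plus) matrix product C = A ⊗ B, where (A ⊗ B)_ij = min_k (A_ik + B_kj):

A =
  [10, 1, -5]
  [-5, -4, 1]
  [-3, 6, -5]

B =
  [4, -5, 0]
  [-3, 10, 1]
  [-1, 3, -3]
A ⊗ B =
  [-6, -2, -8]
  [-7, -10, -5]
  [-6, -8, -8]

Apply the min-plus product entry-by-entry:
  C[0][0] = min over k of (A[0][0] + B[0][0] = 10 + 4 = 14, A[0][1] + B[1][0] = 1 + -3 = -2, A[0][2] + B[2][0] = -5 + -1 = -6) = -6 (attained at k = 2)
  C[0][1] = min over k of (A[0][0] + B[0][1] = 10 + -5 = 5, A[0][1] + B[1][1] = 1 + 10 = 11, A[0][2] + B[2][1] = -5 + 3 = -2) = -2 (attained at k = 2)
  C[0][2] = min over k of (A[0][0] + B[0][2] = 10 + 0 = 10, A[0][1] + B[1][2] = 1 + 1 = 2, A[0][2] + B[2][2] = -5 + -3 = -8) = -8 (attained at k = 2)
  C[1][0] = min over k of (A[1][0] + B[0][0] = -5 + 4 = -1, A[1][1] + B[1][0] = -4 + -3 = -7, A[1][2] + B[2][0] = 1 + -1 = 0) = -7 (attained at k = 1)
  C[1][1] = min over k of (A[1][0] + B[0][1] = -5 + -5 = -10, A[1][1] + B[1][1] = -4 + 10 = 6, A[1][2] + B[2][1] = 1 + 3 = 4) = -10 (attained at k = 0)
  C[1][2] = min over k of (A[1][0] + B[0][2] = -5 + 0 = -5, A[1][1] + B[1][2] = -4 + 1 = -3, A[1][2] + B[2][2] = 1 + -3 = -2) = -5 (attained at k = 0)
  C[2][0] = min over k of (A[2][0] + B[0][0] = -3 + 4 = 1, A[2][1] + B[1][0] = 6 + -3 = 3, A[2][2] + B[2][0] = -5 + -1 = -6) = -6 (attained at k = 2)
  C[2][1] = min over k of (A[2][0] + B[0][1] = -3 + -5 = -8, A[2][1] + B[1][1] = 6 + 10 = 16, A[2][2] + B[2][1] = -5 + 3 = -2) = -8 (attained at k = 0)
  C[2][2] = min over k of (A[2][0] + B[0][2] = -3 + 0 = -3, A[2][1] + B[1][2] = 6 + 1 = 7, A[2][2] + B[2][2] = -5 + -3 = -8) = -8 (attained at k = 2)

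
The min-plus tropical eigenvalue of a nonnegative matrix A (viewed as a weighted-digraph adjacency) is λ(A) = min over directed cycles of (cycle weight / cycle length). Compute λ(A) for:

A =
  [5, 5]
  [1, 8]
λ(A) = 3

Enumerate directed cycles and compute their means (weight / length). Sample:
  cycle 0 → 0: weight = 5, length = 1, mean = 5/1 ≈ 5.000
  cycle 1 → 1: weight = 8, length = 1, mean = 8/1 ≈ 8.000
  cycle 0 → 1 → 0: weight = 6, length = 2, mean = 6/2 ≈ 3.000
  cycle 1 → 0 → 1: weight = 6, length = 2, mean = 6/2 ≈ 3.000
Minimum mean = 3.000, attained e.g. along the cycle 0 → 1 → 0 with weight 6 and length 2. So λ(A) = 6/2 = 3.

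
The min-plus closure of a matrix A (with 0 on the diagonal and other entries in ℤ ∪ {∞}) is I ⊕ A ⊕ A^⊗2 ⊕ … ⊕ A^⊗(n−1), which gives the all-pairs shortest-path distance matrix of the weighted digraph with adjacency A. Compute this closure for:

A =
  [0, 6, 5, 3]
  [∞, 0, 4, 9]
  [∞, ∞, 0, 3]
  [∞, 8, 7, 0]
Closure =
  [0, 6, 5, 3]
  [∞, 0, 4, 7]
  [∞, 11, 0, 3]
  [∞, 8, 7, 0]

This is the Floyd-Warshall all-pairs shortest-path computation. For each intermediate vertex k = 0, 1, …, 3, update dist[i][j] ← min(dist[i][j], dist[i][k] + dist[k][j]). The final matrix gives, for each (i, j), the minimum total weight of any directed path from i to j (possibly empty when i = j).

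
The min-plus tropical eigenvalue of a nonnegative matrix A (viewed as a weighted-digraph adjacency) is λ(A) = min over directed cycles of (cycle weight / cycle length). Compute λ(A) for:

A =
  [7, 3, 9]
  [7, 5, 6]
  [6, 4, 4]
λ(A) = 4

Enumerate directed cycles and compute their means (weight / length). Sample:
  cycle 0 → 0: weight = 7, length = 1, mean = 7/1 ≈ 7.000
  cycle 1 → 1: weight = 5, length = 1, mean = 5/1 ≈ 5.000
  cycle 2 → 2: weight = 4, length = 1, mean = 4/1 ≈ 4.000
  cycle 0 → 1 → 0: weight = 10, length = 2, mean = 10/2 ≈ 5.000
  cycle 0 → 2 → 0: weight = 15, length = 2, mean = 15/2 ≈ 7.500
  cycle 1 → 0 → 1: weight = 10, length = 2, mean = 10/2 ≈ 5.000
Minimum mean = 4.000, attained e.g. along the cycle 2 → 2 with weight 4 and length 1. So λ(A) = 4/1 = 4.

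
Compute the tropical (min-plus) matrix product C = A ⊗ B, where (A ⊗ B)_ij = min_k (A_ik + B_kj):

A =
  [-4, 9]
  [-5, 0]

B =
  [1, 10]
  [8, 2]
A ⊗ B =
  [-3, 6]
  [-4, 2]

Apply the min-plus product entry-by-entry:
  C[0][0] = min over k of (A[0][0] + B[0][0] = -4 + 1 = -3, A[0][1] + B[1][0] = 9 + 8 = 17) = -3 (attained at k = 0)
  C[0][1] = min over k of (A[0][0] + B[0][1] = -4 + 10 = 6, A[0][1] + B[1][1] = 9 + 2 = 11) = 6 (attained at k = 0)
  C[1][0] = min over k of (A[1][0] + B[0][0] = -5 + 1 = -4, A[1][1] + B[1][0] = 0 + 8 = 8) = -4 (attained at k = 0)
  C[1][1] = min over k of (A[1][0] + B[0][1] = -5 + 10 = 5, A[1][1] + B[1][1] = 0 + 2 = 2) = 2 (attained at k = 1)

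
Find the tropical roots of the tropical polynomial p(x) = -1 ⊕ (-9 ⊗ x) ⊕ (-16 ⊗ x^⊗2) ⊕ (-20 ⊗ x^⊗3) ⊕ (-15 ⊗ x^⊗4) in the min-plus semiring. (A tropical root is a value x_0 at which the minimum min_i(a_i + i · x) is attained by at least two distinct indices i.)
Roots: {-5, 4, 7, 8}

Each tropical root is a break point of the lower envelope of the lines y = a_i + i · x (there are 5 lines, with slopes 0, 1, ..., 4). Only the lines that attain the minimum somewhere contribute to roots; other lines are dominated. Here the surviving (envelope) indices are i = 4, i = 3, i = 2, i = 1, i = 0.
Intersections between consecutive envelope lines give the roots: for adjacent envelope indices i < j the intersection is x = (a_i − a_j) / (j − i). Reading off the sorted break points: {-5, 4, 7, 8}.
Verification: at each break x_0, at least two indices attain the minimum of min_i(a_i + i · x_0).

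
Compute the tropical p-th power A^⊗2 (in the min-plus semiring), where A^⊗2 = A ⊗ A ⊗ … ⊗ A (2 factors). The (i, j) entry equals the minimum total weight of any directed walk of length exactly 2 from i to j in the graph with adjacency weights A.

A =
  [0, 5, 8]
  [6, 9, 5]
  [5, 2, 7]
A^⊗2 =
  [0, 5, 8]
  [6, 7, 12]
  [5, 9, 7]

Each entry (A^⊗2)_ij equals the minimum over all length-2 walks i = v_0 → v_1 → … → v_2 = j of Σ_t A[v_t][v_{t+1}]. For example, for (i, j) = (0, 2) we minimise over 3 possible intermediate vertex sequences; the minimum is 8, attained along the walk 0 → 0 → 2.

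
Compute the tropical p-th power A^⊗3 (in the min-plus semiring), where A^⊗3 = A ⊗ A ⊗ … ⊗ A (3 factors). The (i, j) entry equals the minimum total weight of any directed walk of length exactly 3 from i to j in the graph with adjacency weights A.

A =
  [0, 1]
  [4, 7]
A^⊗3 =
  [0, 1]
  [4, 5]

Each entry (A^⊗3)_ij equals the minimum over all length-3 walks i = v_0 → v_1 → … → v_3 = j of Σ_t A[v_t][v_{t+1}]. For example, for (i, j) = (0, 1) we minimise over 4 possible intermediate vertex sequences; the minimum is 1, attained along the walk 0 → 0 → 0 → 1.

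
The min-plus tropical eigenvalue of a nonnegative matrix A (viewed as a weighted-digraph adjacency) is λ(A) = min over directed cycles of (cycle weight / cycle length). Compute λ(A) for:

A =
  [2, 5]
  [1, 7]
λ(A) = 2

Enumerate directed cycles and compute their means (weight / length). Sample:
  cycle 0 → 0: weight = 2, length = 1, mean = 2/1 ≈ 2.000
  cycle 1 → 1: weight = 7, length = 1, mean = 7/1 ≈ 7.000
  cycle 0 → 1 → 0: weight = 6, length = 2, mean = 6/2 ≈ 3.000
  cycle 1 → 0 → 1: weight = 6, length = 2, mean = 6/2 ≈ 3.000
Minimum mean = 2.000, attained e.g. along the cycle 0 → 0 with weight 2 and length 1. So λ(A) = 2/1 = 2.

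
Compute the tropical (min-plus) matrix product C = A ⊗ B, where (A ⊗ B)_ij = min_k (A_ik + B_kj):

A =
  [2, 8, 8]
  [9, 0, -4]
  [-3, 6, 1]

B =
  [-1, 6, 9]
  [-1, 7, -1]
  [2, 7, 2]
A ⊗ B =
  [1, 8, 7]
  [-2, 3, -2]
  [-4, 3, 3]

Apply the min-plus product entry-by-entry:
  C[0][0] = min over k of (A[0][0] + B[0][0] = 2 + -1 = 1, A[0][1] + B[1][0] = 8 + -1 = 7, A[0][2] + B[2][0] = 8 + 2 = 10) = 1 (attained at k = 0)
  C[0][1] = min over k of (A[0][0] + B[0][1] = 2 + 6 = 8, A[0][1] + B[1][1] = 8 + 7 = 15, A[0][2] + B[2][1] = 8 + 7 = 15) = 8 (attained at k = 0)
  C[0][2] = min over k of (A[0][0] + B[0][2] = 2 + 9 = 11, A[0][1] + B[1][2] = 8 + -1 = 7, A[0][2] + B[2][2] = 8 + 2 = 10) = 7 (attained at k = 1)
  C[1][0] = min over k of (A[1][0] + B[0][0] = 9 + -1 = 8, A[1][1] + B[1][0] = 0 + -1 = -1, A[1][2] + B[2][0] = -4 + 2 = -2) = -2 (attained at k = 2)
  C[1][1] = min over k of (A[1][0] + B[0][1] = 9 + 6 = 15, A[1][1] + B[1][1] = 0 + 7 = 7, A[1][2] + B[2][1] = -4 + 7 = 3) = 3 (attained at k = 2)
  C[1][2] = min over k of (A[1][0] + B[0][2] = 9 + 9 = 18, A[1][1] + B[1][2] = 0 + -1 = -1, A[1][2] + B[2][2] = -4 + 2 = -2) = -2 (attained at k = 2)
  C[2][0] = min over k of (A[2][0] + B[0][0] = -3 + -1 = -4, A[2][1] + B[1][0] = 6 + -1 = 5, A[2][2] + B[2][0] = 1 + 2 = 3) = -4 (attained at k = 0)
  C[2][1] = min over k of (A[2][0] + B[0][1] = -3 + 6 = 3, A[2][1] + B[1][1] = 6 + 7 = 13, A[2][2] + B[2][1] = 1 + 7 = 8) = 3 (attained at k = 0)
  C[2][2] = min over k of (A[2][0] + B[0][2] = -3 + 9 = 6, A[2][1] + B[1][2] = 6 + -1 = 5, A[2][2] + B[2][2] = 1 + 2 = 3) = 3 (attained at k = 2)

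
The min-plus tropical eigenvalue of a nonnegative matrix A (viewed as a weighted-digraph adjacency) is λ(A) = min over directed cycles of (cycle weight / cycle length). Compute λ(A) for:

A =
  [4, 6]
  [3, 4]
λ(A) = 4

Enumerate directed cycles and compute their means (weight / length). Sample:
  cycle 0 → 0: weight = 4, length = 1, mean = 4/1 ≈ 4.000
  cycle 1 → 1: weight = 4, length = 1, mean = 4/1 ≈ 4.000
  cycle 0 → 1 → 0: weight = 9, length = 2, mean = 9/2 ≈ 4.500
  cycle 1 → 0 → 1: weight = 9, length = 2, mean = 9/2 ≈ 4.500
Minimum mean = 4.000, attained e.g. along the cycle 0 → 0 with weight 4 and length 1. So λ(A) = 4/1 = 4.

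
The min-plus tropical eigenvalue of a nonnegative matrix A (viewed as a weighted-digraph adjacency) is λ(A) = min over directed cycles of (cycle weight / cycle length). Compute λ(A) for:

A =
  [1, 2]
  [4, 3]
λ(A) = 1

Enumerate directed cycles and compute their means (weight / length). Sample:
  cycle 0 → 0: weight = 1, length = 1, mean = 1/1 ≈ 1.000
  cycle 1 → 1: weight = 3, length = 1, mean = 3/1 ≈ 3.000
  cycle 0 → 1 → 0: weight = 6, length = 2, mean = 6/2 ≈ 3.000
  cycle 1 → 0 → 1: weight = 6, length = 2, mean = 6/2 ≈ 3.000
Minimum mean = 1.000, attained e.g. along the cycle 0 → 0 with weight 1 and length 1. So λ(A) = 1/1 = 1.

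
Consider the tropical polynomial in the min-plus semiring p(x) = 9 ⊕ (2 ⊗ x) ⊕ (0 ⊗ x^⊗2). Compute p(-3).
p(-3) = -6

A tropical monomial a ⊗ x^⊗i evaluates to a + i · x. Evaluating each term at x = -3:
  Term 0 contributes 9 + 0 · -3 = 9
  Term 1 contributes 2 + 1 · -3 = -1
  Term 2 contributes 0 + 2 · -3 = -6
p(-3) = ⊕ of these = min[9, -1, -6] = -6.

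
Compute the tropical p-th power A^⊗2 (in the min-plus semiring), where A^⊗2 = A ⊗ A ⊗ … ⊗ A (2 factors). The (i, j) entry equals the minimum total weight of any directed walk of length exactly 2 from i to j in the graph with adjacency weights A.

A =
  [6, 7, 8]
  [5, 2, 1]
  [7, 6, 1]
A^⊗2 =
  [12, 9, 8]
  [7, 4, 2]
  [8, 7, 2]

Each entry (A^⊗2)_ij equals the minimum over all length-2 walks i = v_0 → v_1 → … → v_2 = j of Σ_t A[v_t][v_{t+1}]. For example, for (i, j) = (0, 2) we minimise over 3 possible intermediate vertex sequences; the minimum is 8, attained along the walk 0 → 1 → 2.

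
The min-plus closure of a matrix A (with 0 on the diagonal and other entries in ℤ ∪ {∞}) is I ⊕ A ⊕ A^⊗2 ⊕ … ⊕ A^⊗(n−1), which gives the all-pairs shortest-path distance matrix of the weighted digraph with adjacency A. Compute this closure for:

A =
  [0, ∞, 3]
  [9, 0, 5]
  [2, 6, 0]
Closure =
  [0, 9, 3]
  [7, 0, 5]
  [2, 6, 0]

This is the Floyd-Warshall all-pairs shortest-path computation. For each intermediate vertex k = 0, 1, …, 2, update dist[i][j] ← min(dist[i][j], dist[i][k] + dist[k][j]). The final matrix gives, for each (i, j), the minimum total weight of any directed path from i to j (possibly empty when i = j).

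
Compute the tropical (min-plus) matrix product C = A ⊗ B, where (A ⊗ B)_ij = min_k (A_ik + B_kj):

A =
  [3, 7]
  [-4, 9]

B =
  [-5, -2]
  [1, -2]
A ⊗ B =
  [-2, 1]
  [-9, -6]

Apply the min-plus product entry-by-entry:
  C[0][0] = min over k of (A[0][0] + B[0][0] = 3 + -5 = -2, A[0][1] + B[1][0] = 7 + 1 = 8) = -2 (attained at k = 0)
  C[0][1] = min over k of (A[0][0] + B[0][1] = 3 + -2 = 1, A[0][1] + B[1][1] = 7 + -2 = 5) = 1 (attained at k = 0)
  C[1][0] = min over k of (A[1][0] + B[0][0] = -4 + -5 = -9, A[1][1] + B[1][0] = 9 + 1 = 10) = -9 (attained at k = 0)
  C[1][1] = min over k of (A[1][0] + B[0][1] = -4 + -2 = -6, A[1][1] + B[1][1] = 9 + -2 = 7) = -6 (attained at k = 0)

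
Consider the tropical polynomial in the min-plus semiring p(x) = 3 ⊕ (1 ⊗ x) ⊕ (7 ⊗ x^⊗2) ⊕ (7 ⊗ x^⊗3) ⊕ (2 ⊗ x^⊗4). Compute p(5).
p(5) = 3

A tropical monomial a ⊗ x^⊗i evaluates to a + i · x. Evaluating each term at x = 5:
  Term 0 contributes 3 + 0 · 5 = 3
  Term 1 contributes 1 + 1 · 5 = 6
  Term 2 contributes 7 + 2 · 5 = 17
  Term 3 contributes 7 + 3 · 5 = 22
  Term 4 contributes 2 + 4 · 5 = 22
p(5) = ⊕ of these = min[3, 6, 17, 22, 22] = 3.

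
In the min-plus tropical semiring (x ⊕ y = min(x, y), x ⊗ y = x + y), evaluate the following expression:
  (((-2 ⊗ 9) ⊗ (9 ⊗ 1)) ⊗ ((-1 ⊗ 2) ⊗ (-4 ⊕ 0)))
(((-2 ⊗ 9) ⊗ (9 ⊗ 1)) ⊗ ((-1 ⊗ 2) ⊗ (-4 ⊕ 0))) = 14

Expand innermost to outermost. Recall ⊕ takes the minimum of its arguments and ⊗ takes their sum. Working out the expression (((-2 ⊗ 9) ⊗ (9 ⊗ 1)) ⊗ ((-1 ⊗ 2) ⊗ (-4 ⊕ 0))) gives 14.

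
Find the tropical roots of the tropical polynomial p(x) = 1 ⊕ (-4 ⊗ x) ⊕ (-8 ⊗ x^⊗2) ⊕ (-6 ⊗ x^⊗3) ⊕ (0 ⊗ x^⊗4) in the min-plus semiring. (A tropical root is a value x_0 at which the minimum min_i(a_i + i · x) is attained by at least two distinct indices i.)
Roots: {-6, -2, 4, 5}

Each tropical root is a break point of the lower envelope of the lines y = a_i + i · x (there are 5 lines, with slopes 0, 1, ..., 4). Only the lines that attain the minimum somewhere contribute to roots; other lines are dominated. Here the surviving (envelope) indices are i = 4, i = 3, i = 2, i = 1, i = 0.
Intersections between consecutive envelope lines give the roots: for adjacent envelope indices i < j the intersection is x = (a_i − a_j) / (j − i). Reading off the sorted break points: {-6, -2, 4, 5}.
Verification: at each break x_0, at least two indices attain the minimum of min_i(a_i + i · x_0).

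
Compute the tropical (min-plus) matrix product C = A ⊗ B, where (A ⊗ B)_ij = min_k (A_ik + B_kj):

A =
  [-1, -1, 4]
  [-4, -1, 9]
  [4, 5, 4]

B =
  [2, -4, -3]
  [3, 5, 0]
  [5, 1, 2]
A ⊗ B =
  [1, -5, -4]
  [-2, -8, -7]
  [6, 0, 1]

Apply the min-plus product entry-by-entry:
  C[0][0] = min over k of (A[0][0] + B[0][0] = -1 + 2 = 1, A[0][1] + B[1][0] = -1 + 3 = 2, A[0][2] + B[2][0] = 4 + 5 = 9) = 1 (attained at k = 0)
  C[0][1] = min over k of (A[0][0] + B[0][1] = -1 + -4 = -5, A[0][1] + B[1][1] = -1 + 5 = 4, A[0][2] + B[2][1] = 4 + 1 = 5) = -5 (attained at k = 0)
  C[0][2] = min over k of (A[0][0] + B[0][2] = -1 + -3 = -4, A[0][1] + B[1][2] = -1 + 0 = -1, A[0][2] + B[2][2] = 4 + 2 = 6) = -4 (attained at k = 0)
  C[1][0] = min over k of (A[1][0] + B[0][0] = -4 + 2 = -2, A[1][1] + B[1][0] = -1 + 3 = 2, A[1][2] + B[2][0] = 9 + 5 = 14) = -2 (attained at k = 0)
  C[1][1] = min over k of (A[1][0] + B[0][1] = -4 + -4 = -8, A[1][1] + B[1][1] = -1 + 5 = 4, A[1][2] + B[2][1] = 9 + 1 = 10) = -8 (attained at k = 0)
  C[1][2] = min over k of (A[1][0] + B[0][2] = -4 + -3 = -7, A[1][1] + B[1][2] = -1 + 0 = -1, A[1][2] + B[2][2] = 9 + 2 = 11) = -7 (attained at k = 0)
  C[2][0] = min over k of (A[2][0] + B[0][0] = 4 + 2 = 6, A[2][1] + B[1][0] = 5 + 3 = 8, A[2][2] + B[2][0] = 4 + 5 = 9) = 6 (attained at k = 0)
  C[2][1] = min over k of (A[2][0] + B[0][1] = 4 + -4 = 0, A[2][1] + B[1][1] = 5 + 5 = 10, A[2][2] + B[2][1] = 4 + 1 = 5) = 0 (attained at k = 0)
  C[2][2] = min over k of (A[2][0] + B[0][2] = 4 + -3 = 1, A[2][1] + B[1][2] = 5 + 0 = 5, A[2][2] + B[2][2] = 4 + 2 = 6) = 1 (attained at k = 0)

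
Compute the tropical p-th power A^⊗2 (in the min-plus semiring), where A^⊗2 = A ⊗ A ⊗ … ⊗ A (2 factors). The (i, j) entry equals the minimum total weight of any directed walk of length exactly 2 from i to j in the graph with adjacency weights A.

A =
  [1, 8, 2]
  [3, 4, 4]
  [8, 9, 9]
A^⊗2 =
  [2, 9, 3]
  [4, 8, 5]
  [9, 13, 10]

Each entry (A^⊗2)_ij equals the minimum over all length-2 walks i = v_0 → v_1 → … → v_2 = j of Σ_t A[v_t][v_{t+1}]. For example, for (i, j) = (0, 2) we minimise over 3 possible intermediate vertex sequences; the minimum is 3, attained along the walk 0 → 0 → 2.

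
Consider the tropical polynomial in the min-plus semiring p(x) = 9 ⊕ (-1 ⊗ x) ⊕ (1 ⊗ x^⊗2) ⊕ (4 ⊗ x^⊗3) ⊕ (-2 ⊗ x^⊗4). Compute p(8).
p(8) = 7

A tropical monomial a ⊗ x^⊗i evaluates to a + i · x. Evaluating each term at x = 8:
  Term 0 contributes 9 + 0 · 8 = 9
  Term 1 contributes -1 + 1 · 8 = 7
  Term 2 contributes 1 + 2 · 8 = 17
  Term 3 contributes 4 + 3 · 8 = 28
  Term 4 contributes -2 + 4 · 8 = 30
p(8) = ⊕ of these = min[9, 7, 17, 28, 30] = 7.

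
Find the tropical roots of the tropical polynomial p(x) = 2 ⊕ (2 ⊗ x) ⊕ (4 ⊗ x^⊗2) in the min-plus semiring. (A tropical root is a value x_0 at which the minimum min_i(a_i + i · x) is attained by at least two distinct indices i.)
Roots: {-2, 0}

Each tropical root is a break point of the lower envelope of the lines y = a_i + i · x (there are 3 lines, with slopes 0, 1, ..., 2). Only the lines that attain the minimum somewhere contribute to roots; other lines are dominated. Here the surviving (envelope) indices are i = 2, i = 1, i = 0.
Intersections between consecutive envelope lines give the roots: for adjacent envelope indices i < j the intersection is x = (a_i − a_j) / (j − i). Reading off the sorted break points: {-2, 0}.
Verification: at each break x_0, at least two indices attain the minimum of min_i(a_i + i · x_0).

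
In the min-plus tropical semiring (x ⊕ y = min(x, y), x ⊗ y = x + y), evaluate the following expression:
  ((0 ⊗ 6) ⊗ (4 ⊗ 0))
((0 ⊗ 6) ⊗ (4 ⊗ 0)) = 10

Expand innermost to outermost. Recall ⊕ takes the minimum of its arguments and ⊗ takes their sum. Working out the expression ((0 ⊗ 6) ⊗ (4 ⊗ 0)) gives 10.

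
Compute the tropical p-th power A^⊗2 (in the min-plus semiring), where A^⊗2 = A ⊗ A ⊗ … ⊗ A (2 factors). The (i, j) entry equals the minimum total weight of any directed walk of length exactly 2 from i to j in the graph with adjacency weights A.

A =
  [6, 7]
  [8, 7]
A^⊗2 =
  [12, 13]
  [14, 14]

Each entry (A^⊗2)_ij equals the minimum over all length-2 walks i = v_0 → v_1 → … → v_2 = j of Σ_t A[v_t][v_{t+1}]. For example, for (i, j) = (0, 1) we minimise over 2 possible intermediate vertex sequences; the minimum is 13, attained along the walk 0 → 0 → 1.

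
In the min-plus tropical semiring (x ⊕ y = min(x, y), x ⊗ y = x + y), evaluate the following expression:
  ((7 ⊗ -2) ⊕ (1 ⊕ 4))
((7 ⊗ -2) ⊕ (1 ⊕ 4)) = 1

Expand innermost to outermost. Recall ⊕ takes the minimum of its arguments and ⊗ takes their sum. Working out the expression ((7 ⊗ -2) ⊕ (1 ⊕ 4)) gives 1.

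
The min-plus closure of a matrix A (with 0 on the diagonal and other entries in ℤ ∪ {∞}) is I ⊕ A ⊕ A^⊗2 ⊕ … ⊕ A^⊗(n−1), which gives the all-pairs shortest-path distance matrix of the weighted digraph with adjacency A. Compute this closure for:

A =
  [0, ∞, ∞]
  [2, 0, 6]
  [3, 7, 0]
Closure =
  [0, ∞, ∞]
  [2, 0, 6]
  [3, 7, 0]

This is the Floyd-Warshall all-pairs shortest-path computation. For each intermediate vertex k = 0, 1, …, 2, update dist[i][j] ← min(dist[i][j], dist[i][k] + dist[k][j]). The final matrix gives, for each (i, j), the minimum total weight of any directed path from i to j (possibly empty when i = j).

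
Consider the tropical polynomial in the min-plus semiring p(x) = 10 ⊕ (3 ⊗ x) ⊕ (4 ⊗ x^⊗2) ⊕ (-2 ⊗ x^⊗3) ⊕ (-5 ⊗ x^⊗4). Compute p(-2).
p(-2) = -13

A tropical monomial a ⊗ x^⊗i evaluates to a + i · x. Evaluating each term at x = -2:
  Term 0 contributes 10 + 0 · -2 = 10
  Term 1 contributes 3 + 1 · -2 = 1
  Term 2 contributes 4 + 2 · -2 = 0
  Term 3 contributes -2 + 3 · -2 = -8
  Term 4 contributes -5 + 4 · -2 = -13
p(-2) = ⊕ of these = min[10, 1, 0, -8, -13] = -13.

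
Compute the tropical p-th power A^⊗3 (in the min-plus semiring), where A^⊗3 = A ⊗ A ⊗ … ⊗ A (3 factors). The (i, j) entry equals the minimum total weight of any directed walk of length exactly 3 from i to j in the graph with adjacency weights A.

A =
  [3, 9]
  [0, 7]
A^⊗3 =
  [9, 15]
  [6, 12]

Each entry (A^⊗3)_ij equals the minimum over all length-3 walks i = v_0 → v_1 → … → v_3 = j of Σ_t A[v_t][v_{t+1}]. For example, for (i, j) = (0, 1) we minimise over 4 possible intermediate vertex sequences; the minimum is 15, attained along the walk 0 → 0 → 0 → 1.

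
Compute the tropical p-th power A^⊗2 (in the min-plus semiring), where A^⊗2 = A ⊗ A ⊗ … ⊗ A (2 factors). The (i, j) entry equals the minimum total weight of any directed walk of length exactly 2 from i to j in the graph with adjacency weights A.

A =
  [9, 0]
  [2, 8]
A^⊗2 =
  [2, 8]
  [10, 2]

Each entry (A^⊗2)_ij equals the minimum over all length-2 walks i = v_0 → v_1 → … → v_2 = j of Σ_t A[v_t][v_{t+1}]. For example, for (i, j) = (0, 1) we minimise over 2 possible intermediate vertex sequences; the minimum is 8, attained along the walk 0 → 1 → 1.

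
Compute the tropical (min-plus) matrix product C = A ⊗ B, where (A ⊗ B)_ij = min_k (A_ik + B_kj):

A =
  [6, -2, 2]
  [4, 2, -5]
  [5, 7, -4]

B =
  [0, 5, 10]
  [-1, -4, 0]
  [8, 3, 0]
A ⊗ B =
  [-3, -6, -2]
  [1, -2, -5]
  [4, -1, -4]

Apply the min-plus product entry-by-entry:
  C[0][0] = min over k of (A[0][0] + B[0][0] = 6 + 0 = 6, A[0][1] + B[1][0] = -2 + -1 = -3, A[0][2] + B[2][0] = 2 + 8 = 10) = -3 (attained at k = 1)
  C[0][1] = min over k of (A[0][0] + B[0][1] = 6 + 5 = 11, A[0][1] + B[1][1] = -2 + -4 = -6, A[0][2] + B[2][1] = 2 + 3 = 5) = -6 (attained at k = 1)
  C[0][2] = min over k of (A[0][0] + B[0][2] = 6 + 10 = 16, A[0][1] + B[1][2] = -2 + 0 = -2, A[0][2] + B[2][2] = 2 + 0 = 2) = -2 (attained at k = 1)
  C[1][0] = min over k of (A[1][0] + B[0][0] = 4 + 0 = 4, A[1][1] + B[1][0] = 2 + -1 = 1, A[1][2] + B[2][0] = -5 + 8 = 3) = 1 (attained at k = 1)
  C[1][1] = min over k of (A[1][0] + B[0][1] = 4 + 5 = 9, A[1][1] + B[1][1] = 2 + -4 = -2, A[1][2] + B[2][1] = -5 + 3 = -2) = -2 (attained at k = 1)
  C[1][2] = min over k of (A[1][0] + B[0][2] = 4 + 10 = 14, A[1][1] + B[1][2] = 2 + 0 = 2, A[1][2] + B[2][2] = -5 + 0 = -5) = -5 (attained at k = 2)
  C[2][0] = min over k of (A[2][0] + B[0][0] = 5 + 0 = 5, A[2][1] + B[1][0] = 7 + -1 = 6, A[2][2] + B[2][0] = -4 + 8 = 4) = 4 (attained at k = 2)
  C[2][1] = min over k of (A[2][0] + B[0][1] = 5 + 5 = 10, A[2][1] + B[1][1] = 7 + -4 = 3, A[2][2] + B[2][1] = -4 + 3 = -1) = -1 (attained at k = 2)
  C[2][2] = min over k of (A[2][0] + B[0][2] = 5 + 10 = 15, A[2][1] + B[1][2] = 7 + 0 = 7, A[2][2] + B[2][2] = -4 + 0 = -4) = -4 (attained at k = 2)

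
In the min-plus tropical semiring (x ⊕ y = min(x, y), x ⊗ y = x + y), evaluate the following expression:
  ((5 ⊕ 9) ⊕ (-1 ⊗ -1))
((5 ⊕ 9) ⊕ (-1 ⊗ -1)) = -2

Expand innermost to outermost. Recall ⊕ takes the minimum of its arguments and ⊗ takes their sum. Working out the expression ((5 ⊕ 9) ⊕ (-1 ⊗ -1)) gives -2.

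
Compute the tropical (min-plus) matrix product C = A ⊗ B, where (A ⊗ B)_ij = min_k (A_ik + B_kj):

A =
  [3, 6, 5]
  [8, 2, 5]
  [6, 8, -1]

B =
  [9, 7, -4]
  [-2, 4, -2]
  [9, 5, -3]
A ⊗ B =
  [4, 10, -1]
  [0, 6, 0]
  [6, 4, -4]

Apply the min-plus product entry-by-entry:
  C[0][0] = min over k of (A[0][0] + B[0][0] = 3 + 9 = 12, A[0][1] + B[1][0] = 6 + -2 = 4, A[0][2] + B[2][0] = 5 + 9 = 14) = 4 (attained at k = 1)
  C[0][1] = min over k of (A[0][0] + B[0][1] = 3 + 7 = 10, A[0][1] + B[1][1] = 6 + 4 = 10, A[0][2] + B[2][1] = 5 + 5 = 10) = 10 (attained at k = 0)
  C[0][2] = min over k of (A[0][0] + B[0][2] = 3 + -4 = -1, A[0][1] + B[1][2] = 6 + -2 = 4, A[0][2] + B[2][2] = 5 + -3 = 2) = -1 (attained at k = 0)
  C[1][0] = min over k of (A[1][0] + B[0][0] = 8 + 9 = 17, A[1][1] + B[1][0] = 2 + -2 = 0, A[1][2] + B[2][0] = 5 + 9 = 14) = 0 (attained at k = 1)
  C[1][1] = min over k of (A[1][0] + B[0][1] = 8 + 7 = 15, A[1][1] + B[1][1] = 2 + 4 = 6, A[1][2] + B[2][1] = 5 + 5 = 10) = 6 (attained at k = 1)
  C[1][2] = min over k of (A[1][0] + B[0][2] = 8 + -4 = 4, A[1][1] + B[1][2] = 2 + -2 = 0, A[1][2] + B[2][2] = 5 + -3 = 2) = 0 (attained at k = 1)
  C[2][0] = min over k of (A[2][0] + B[0][0] = 6 + 9 = 15, A[2][1] + B[1][0] = 8 + -2 = 6, A[2][2] + B[2][0] = -1 + 9 = 8) = 6 (attained at k = 1)
  C[2][1] = min over k of (A[2][0] + B[0][1] = 6 + 7 = 13, A[2][1] + B[1][1] = 8 + 4 = 12, A[2][2] + B[2][1] = -1 + 5 = 4) = 4 (attained at k = 2)
  C[2][2] = min over k of (A[2][0] + B[0][2] = 6 + -4 = 2, A[2][1] + B[1][2] = 8 + -2 = 6, A[2][2] + B[2][2] = -1 + -3 = -4) = -4 (attained at k = 2)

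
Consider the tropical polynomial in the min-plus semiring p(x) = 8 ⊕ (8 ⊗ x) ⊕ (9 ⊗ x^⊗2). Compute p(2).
p(2) = 8

A tropical monomial a ⊗ x^⊗i evaluates to a + i · x. Evaluating each term at x = 2:
  Term 0 contributes 8 + 0 · 2 = 8
  Term 1 contributes 8 + 1 · 2 = 10
  Term 2 contributes 9 + 2 · 2 = 13
p(2) = ⊕ of these = min[8, 10, 13] = 8.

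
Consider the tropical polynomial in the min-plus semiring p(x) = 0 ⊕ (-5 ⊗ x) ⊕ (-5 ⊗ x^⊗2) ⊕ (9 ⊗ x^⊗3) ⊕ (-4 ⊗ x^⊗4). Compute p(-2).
p(-2) = -12

A tropical monomial a ⊗ x^⊗i evaluates to a + i · x. Evaluating each term at x = -2:
  Term 0 contributes 0 + 0 · -2 = 0
  Term 1 contributes -5 + 1 · -2 = -7
  Term 2 contributes -5 + 2 · -2 = -9
  Term 3 contributes 9 + 3 · -2 = 3
  Term 4 contributes -4 + 4 · -2 = -12
p(-2) = ⊕ of these = min[0, -7, -9, 3, -12] = -12.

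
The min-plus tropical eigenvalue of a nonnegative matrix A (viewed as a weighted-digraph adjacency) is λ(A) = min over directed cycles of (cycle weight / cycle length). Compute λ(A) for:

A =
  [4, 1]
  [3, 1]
λ(A) = 1

Enumerate directed cycles and compute their means (weight / length). Sample:
  cycle 0 → 0: weight = 4, length = 1, mean = 4/1 ≈ 4.000
  cycle 1 → 1: weight = 1, length = 1, mean = 1/1 ≈ 1.000
  cycle 0 → 1 → 0: weight = 4, length = 2, mean = 4/2 ≈ 2.000
  cycle 1 → 0 → 1: weight = 4, length = 2, mean = 4/2 ≈ 2.000
Minimum mean = 1.000, attained e.g. along the cycle 1 → 1 with weight 1 and length 1. So λ(A) = 1/1 = 1.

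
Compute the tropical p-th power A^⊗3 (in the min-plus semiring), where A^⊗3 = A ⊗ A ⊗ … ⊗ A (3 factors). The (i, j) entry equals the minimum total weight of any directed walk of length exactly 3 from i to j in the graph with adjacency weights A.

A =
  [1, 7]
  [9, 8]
A^⊗3 =
  [3, 9]
  [11, 17]

Each entry (A^⊗3)_ij equals the minimum over all length-3 walks i = v_0 → v_1 → … → v_3 = j of Σ_t A[v_t][v_{t+1}]. For example, for (i, j) = (0, 1) we minimise over 4 possible intermediate vertex sequences; the minimum is 9, attained along the walk 0 → 0 → 0 → 1.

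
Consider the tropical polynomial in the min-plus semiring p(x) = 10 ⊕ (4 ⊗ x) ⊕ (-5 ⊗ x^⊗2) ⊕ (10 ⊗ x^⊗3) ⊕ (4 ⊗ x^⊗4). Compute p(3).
p(3) = 1

A tropical monomial a ⊗ x^⊗i evaluates to a + i · x. Evaluating each term at x = 3:
  Term 0 contributes 10 + 0 · 3 = 10
  Term 1 contributes 4 + 1 · 3 = 7
  Term 2 contributes -5 + 2 · 3 = 1
  Term 3 contributes 10 + 3 · 3 = 19
  Term 4 contributes 4 + 4 · 3 = 16
p(3) = ⊕ of these = min[10, 7, 1, 19, 16] = 1.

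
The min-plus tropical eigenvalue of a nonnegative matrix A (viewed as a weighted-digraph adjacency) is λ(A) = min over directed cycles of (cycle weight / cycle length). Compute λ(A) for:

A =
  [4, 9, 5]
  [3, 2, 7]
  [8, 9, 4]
λ(A) = 2

Enumerate directed cycles and compute their means (weight / length). Sample:
  cycle 0 → 0: weight = 4, length = 1, mean = 4/1 ≈ 4.000
  cycle 1 → 1: weight = 2, length = 1, mean = 2/1 ≈ 2.000
  cycle 2 → 2: weight = 4, length = 1, mean = 4/1 ≈ 4.000
  cycle 0 → 1 → 0: weight = 12, length = 2, mean = 12/2 ≈ 6.000
  cycle 0 → 2 → 0: weight = 13, length = 2, mean = 13/2 ≈ 6.500
  cycle 1 → 0 → 1: weight = 12, length = 2, mean = 12/2 ≈ 6.000
Minimum mean = 2.000, attained e.g. along the cycle 1 → 1 with weight 2 and length 1. So λ(A) = 2/1 = 2.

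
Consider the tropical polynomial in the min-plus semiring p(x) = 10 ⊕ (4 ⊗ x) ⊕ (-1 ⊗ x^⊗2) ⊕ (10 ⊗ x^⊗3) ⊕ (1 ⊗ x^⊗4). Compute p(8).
p(8) = 10

A tropical monomial a ⊗ x^⊗i evaluates to a + i · x. Evaluating each term at x = 8:
  Term 0 contributes 10 + 0 · 8 = 10
  Term 1 contributes 4 + 1 · 8 = 12
  Term 2 contributes -1 + 2 · 8 = 15
  Term 3 contributes 10 + 3 · 8 = 34
  Term 4 contributes 1 + 4 · 8 = 33
p(8) = ⊕ of these = min[10, 12, 15, 34, 33] = 10.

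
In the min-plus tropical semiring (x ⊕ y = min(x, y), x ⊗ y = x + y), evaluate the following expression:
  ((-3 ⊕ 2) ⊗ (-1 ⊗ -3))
((-3 ⊕ 2) ⊗ (-1 ⊗ -3)) = -7

Expand innermost to outermost. Recall ⊕ takes the minimum of its arguments and ⊗ takes their sum. Working out the expression ((-3 ⊕ 2) ⊗ (-1 ⊗ -3)) gives -7.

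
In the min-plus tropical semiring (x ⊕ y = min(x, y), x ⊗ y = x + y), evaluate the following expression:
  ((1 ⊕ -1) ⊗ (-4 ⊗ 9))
((1 ⊕ -1) ⊗ (-4 ⊗ 9)) = 4

Expand innermost to outermost. Recall ⊕ takes the minimum of its arguments and ⊗ takes their sum. Working out the expression ((1 ⊕ -1) ⊗ (-4 ⊗ 9)) gives 4.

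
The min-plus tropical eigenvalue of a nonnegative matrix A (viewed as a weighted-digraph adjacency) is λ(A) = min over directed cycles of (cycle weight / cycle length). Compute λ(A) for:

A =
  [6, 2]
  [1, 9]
λ(A) = 3/2

Enumerate directed cycles and compute their means (weight / length). Sample:
  cycle 0 → 0: weight = 6, length = 1, mean = 6/1 ≈ 6.000
  cycle 1 → 1: weight = 9, length = 1, mean = 9/1 ≈ 9.000
  cycle 0 → 1 → 0: weight = 3, length = 2, mean = 3/2 ≈ 1.500
  cycle 1 → 0 → 1: weight = 3, length = 2, mean = 3/2 ≈ 1.500
Minimum mean = 1.500, attained e.g. along the cycle 0 → 1 → 0 with weight 3 and length 2. So λ(A) = 3/2 = 3/2.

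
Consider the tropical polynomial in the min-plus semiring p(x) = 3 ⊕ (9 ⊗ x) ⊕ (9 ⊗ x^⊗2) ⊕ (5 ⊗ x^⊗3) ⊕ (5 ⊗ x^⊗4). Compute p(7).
p(7) = 3

A tropical monomial a ⊗ x^⊗i evaluates to a + i · x. Evaluating each term at x = 7:
  Term 0 contributes 3 + 0 · 7 = 3
  Term 1 contributes 9 + 1 · 7 = 16
  Term 2 contributes 9 + 2 · 7 = 23
  Term 3 contributes 5 + 3 · 7 = 26
  Term 4 contributes 5 + 4 · 7 = 33
p(7) = ⊕ of these = min[3, 16, 23, 26, 33] = 3.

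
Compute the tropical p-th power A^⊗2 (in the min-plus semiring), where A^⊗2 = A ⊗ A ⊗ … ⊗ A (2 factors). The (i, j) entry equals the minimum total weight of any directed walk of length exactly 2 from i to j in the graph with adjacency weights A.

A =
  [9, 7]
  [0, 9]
A^⊗2 =
  [7, 16]
  [9, 7]

Each entry (A^⊗2)_ij equals the minimum over all length-2 walks i = v_0 → v_1 → … → v_2 = j of Σ_t A[v_t][v_{t+1}]. For example, for (i, j) = (0, 1) we minimise over 2 possible intermediate vertex sequences; the minimum is 16, attained along the walk 0 → 0 → 1.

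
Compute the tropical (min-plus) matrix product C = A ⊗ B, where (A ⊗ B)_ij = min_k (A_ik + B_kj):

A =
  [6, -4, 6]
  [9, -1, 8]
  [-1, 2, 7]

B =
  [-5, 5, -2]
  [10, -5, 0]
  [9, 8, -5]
A ⊗ B =
  [1, -9, -4]
  [4, -6, -1]
  [-6, -3, -3]

Apply the min-plus product entry-by-entry:
  C[0][0] = min over k of (A[0][0] + B[0][0] = 6 + -5 = 1, A[0][1] + B[1][0] = -4 + 10 = 6, A[0][2] + B[2][0] = 6 + 9 = 15) = 1 (attained at k = 0)
  C[0][1] = min over k of (A[0][0] + B[0][1] = 6 + 5 = 11, A[0][1] + B[1][1] = -4 + -5 = -9, A[0][2] + B[2][1] = 6 + 8 = 14) = -9 (attained at k = 1)
  C[0][2] = min over k of (A[0][0] + B[0][2] = 6 + -2 = 4, A[0][1] + B[1][2] = -4 + 0 = -4, A[0][2] + B[2][2] = 6 + -5 = 1) = -4 (attained at k = 1)
  C[1][0] = min over k of (A[1][0] + B[0][0] = 9 + -5 = 4, A[1][1] + B[1][0] = -1 + 10 = 9, A[1][2] + B[2][0] = 8 + 9 = 17) = 4 (attained at k = 0)
  C[1][1] = min over k of (A[1][0] + B[0][1] = 9 + 5 = 14, A[1][1] + B[1][1] = -1 + -5 = -6, A[1][2] + B[2][1] = 8 + 8 = 16) = -6 (attained at k = 1)
  C[1][2] = min over k of (A[1][0] + B[0][2] = 9 + -2 = 7, A[1][1] + B[1][2] = -1 + 0 = -1, A[1][2] + B[2][2] = 8 + -5 = 3) = -1 (attained at k = 1)
  C[2][0] = min over k of (A[2][0] + B[0][0] = -1 + -5 = -6, A[2][1] + B[1][0] = 2 + 10 = 12, A[2][2] + B[2][0] = 7 + 9 = 16) = -6 (attained at k = 0)
  C[2][1] = min over k of (A[2][0] + B[0][1] = -1 + 5 = 4, A[2][1] + B[1][1] = 2 + -5 = -3, A[2][2] + B[2][1] = 7 + 8 = 15) = -3 (attained at k = 1)
  C[2][2] = min over k of (A[2][0] + B[0][2] = -1 + -2 = -3, A[2][1] + B[1][2] = 2 + 0 = 2, A[2][2] + B[2][2] = 7 + -5 = 2) = -3 (attained at k = 0)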